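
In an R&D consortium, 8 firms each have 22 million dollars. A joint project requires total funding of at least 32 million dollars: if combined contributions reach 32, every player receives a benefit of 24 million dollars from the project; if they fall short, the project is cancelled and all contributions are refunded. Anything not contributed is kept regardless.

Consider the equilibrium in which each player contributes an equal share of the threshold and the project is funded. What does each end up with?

42 million dollars

Equal share of the threshold: 32/8 = 4.
At this profile no one gains by cutting their contribution: any cut drops the total below 32, the project is cancelled, contributions are refunded, and the deviator ends with 22, which is less than 22 − 4 + 24 = 42. Contributing more than 4 just wastes the excess. So contributing exactly 4 is a best response.
Each player's payoff: 22 − 4 + 24 = 42.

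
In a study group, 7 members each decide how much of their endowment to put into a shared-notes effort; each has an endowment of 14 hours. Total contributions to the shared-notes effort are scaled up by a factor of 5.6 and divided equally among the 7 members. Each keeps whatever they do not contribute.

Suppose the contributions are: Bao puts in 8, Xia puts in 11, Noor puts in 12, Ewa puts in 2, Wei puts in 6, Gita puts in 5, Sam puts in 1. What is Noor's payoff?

38.00 hours

Total contributed: 8 + 11 + 12 + 2 + 6 + 5 + 1 = 45.
Each receives 5.6 × 45 / 7 = 36.00 from the shared-notes effort.
Noor keeps 14 − 12 = 2, so Noor's payoff is 2 + 36.00 = 38.00.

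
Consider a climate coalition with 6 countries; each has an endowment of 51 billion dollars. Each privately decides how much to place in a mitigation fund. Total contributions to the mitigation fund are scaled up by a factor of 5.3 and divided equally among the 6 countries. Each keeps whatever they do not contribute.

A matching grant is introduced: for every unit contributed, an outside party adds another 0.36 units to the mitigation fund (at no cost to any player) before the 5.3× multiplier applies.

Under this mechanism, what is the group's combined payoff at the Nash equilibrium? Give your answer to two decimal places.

The effective private return per unit is now 5.3 × 1.36 / 6 = 1.2013 > 1, so every player's dominant strategy flips to full contribution.
So the Nash equilibrium is full contribution by all 6; the group earns 5.3 × 1.36 × 306 = 2205.65.

2205.65 billion dollars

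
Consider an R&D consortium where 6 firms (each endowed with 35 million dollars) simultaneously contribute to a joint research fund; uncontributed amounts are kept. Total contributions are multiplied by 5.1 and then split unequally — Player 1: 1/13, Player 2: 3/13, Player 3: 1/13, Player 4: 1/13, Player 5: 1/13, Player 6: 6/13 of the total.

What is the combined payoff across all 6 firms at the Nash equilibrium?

For player j, contributing a unit is worthwhile iff 5.1 × (j's share) ≥ 1, i.e. iff j's share is at least 0.1961.
The shares above 0.1961 belong to Player 2 and Player 6, contributing 35 each; the remaining 4 contribute 0. Total contributed: 70.
The joint research fund pays out 5.1 × 70 = 357.00 in total (split across the unequal shares, but the aggregate is all that matters for the group sum).
The 4 free-riders keep 35 each, adding 140. Group total = 140 + 357.00 = 497.00.

497.00 million dollars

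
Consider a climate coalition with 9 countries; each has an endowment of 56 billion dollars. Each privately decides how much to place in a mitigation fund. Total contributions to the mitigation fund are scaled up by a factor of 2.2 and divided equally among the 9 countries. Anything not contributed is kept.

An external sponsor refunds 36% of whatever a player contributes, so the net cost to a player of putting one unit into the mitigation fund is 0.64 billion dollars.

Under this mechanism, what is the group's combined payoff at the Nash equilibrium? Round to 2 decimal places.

Even with the mechanism, each unit contributed returns only (2.2/9) / 0.64 = 0.3819 per unit of net cost, so contributing nothing is still dominant.
Everyone keeps their endowment and the group total is 9 × 56 = 504.

504.00 billion dollars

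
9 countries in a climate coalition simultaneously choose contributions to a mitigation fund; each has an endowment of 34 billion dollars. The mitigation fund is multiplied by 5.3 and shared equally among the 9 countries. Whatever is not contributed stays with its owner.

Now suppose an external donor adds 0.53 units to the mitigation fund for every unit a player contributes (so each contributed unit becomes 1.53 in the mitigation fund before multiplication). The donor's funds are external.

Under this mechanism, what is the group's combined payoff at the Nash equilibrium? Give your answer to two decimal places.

306.00 billion dollars

Even with the mechanism, each unit contributed returns only 5.3 × 1.53 / 9 = 0.9010 per unit of net cost, so contributing nothing is still dominant.
Everyone keeps their endowment and the group total is 9 × 34 = 306.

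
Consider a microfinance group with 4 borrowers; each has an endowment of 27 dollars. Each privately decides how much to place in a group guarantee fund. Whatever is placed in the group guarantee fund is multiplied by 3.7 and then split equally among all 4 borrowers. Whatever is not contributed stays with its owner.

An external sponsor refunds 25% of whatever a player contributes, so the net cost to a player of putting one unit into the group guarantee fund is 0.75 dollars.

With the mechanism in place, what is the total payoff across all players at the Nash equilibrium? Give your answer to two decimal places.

426.60 dollars

The effective private return per unit is now (3.7/4) / 0.75 = 1.2333 > 1, so every player's dominant strategy flips to full contribution.
So the Nash equilibrium is full contribution by all 4; the group earns 4 × (27 × 0.25 + 3.7 × 27) = 426.60.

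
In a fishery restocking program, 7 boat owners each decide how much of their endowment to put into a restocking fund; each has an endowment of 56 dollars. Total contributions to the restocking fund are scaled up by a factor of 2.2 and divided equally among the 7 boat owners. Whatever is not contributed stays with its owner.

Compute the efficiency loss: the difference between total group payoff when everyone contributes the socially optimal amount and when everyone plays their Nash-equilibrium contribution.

470.40 dollars

Each contributed unit returns 2.2/7 = 0.3143 to its contributor — below 1 — so contributing 0 is dominant for every player. At the Nash equilibrium everyone keeps their 56, and the group total is 7 × 56 = 392.
Each contributed unit returns 2.200 to the group as a whole (0.3143 to each of 7 players), which exceeds 1, so the social optimum is full contribution: group total = 2.200 × 392 = 862.40.
Efficiency loss = 862.40 − 392 = 470.40.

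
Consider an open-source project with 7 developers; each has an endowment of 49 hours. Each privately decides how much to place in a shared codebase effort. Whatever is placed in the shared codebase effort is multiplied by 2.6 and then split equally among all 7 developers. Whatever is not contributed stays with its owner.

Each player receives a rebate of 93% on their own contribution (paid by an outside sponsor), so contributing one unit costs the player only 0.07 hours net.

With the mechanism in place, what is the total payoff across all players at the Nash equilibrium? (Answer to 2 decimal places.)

The effective private return per unit is now (2.6/7) / 0.07 = 5.3061 > 1, so every player's dominant strategy flips to full contribution.
So the Nash equilibrium is full contribution by all 7; the group earns 7 × (49 × 0.93 + 2.6 × 49) = 1210.79.

1210.79 hours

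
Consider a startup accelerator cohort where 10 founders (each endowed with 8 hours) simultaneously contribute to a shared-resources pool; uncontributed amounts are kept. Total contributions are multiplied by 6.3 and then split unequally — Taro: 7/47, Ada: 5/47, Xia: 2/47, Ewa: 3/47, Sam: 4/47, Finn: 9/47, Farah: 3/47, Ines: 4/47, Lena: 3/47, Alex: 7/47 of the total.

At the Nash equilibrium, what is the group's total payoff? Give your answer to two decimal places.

Player j's private return per contributed unit is 6.3 × (j's share). Contributing is weakly dominant for j when that share is at least 1/6.3 = 0.1587, and contributing 0 is dominant otherwise.
Finn alone (share 9/47) is above the threshold, contributing 8; the remaining 9 contribute 0. Total contributed: 8.
The shared-resources pool pays out 6.3 × 8 = 50.40 in total (split across the unequal shares, but the aggregate is all that matters for the group sum).
The 9 free-riders keep 8 each, adding 72. Group total = 72 + 50.40 = 122.40.

122.40 hours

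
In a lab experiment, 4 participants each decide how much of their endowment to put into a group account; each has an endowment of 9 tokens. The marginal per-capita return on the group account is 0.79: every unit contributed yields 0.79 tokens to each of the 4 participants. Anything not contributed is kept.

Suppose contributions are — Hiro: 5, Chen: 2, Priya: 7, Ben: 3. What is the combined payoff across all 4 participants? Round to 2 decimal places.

Total contributed: 5 + 2 + 7 + 3 = 17; total kept: 4 × 9 − 17 = 19.
The group account pays out 0.79 × 4 × 17 = 53.72 in aggregate.
Group total = 19 + 53.72 = 72.72.

72.72 tokens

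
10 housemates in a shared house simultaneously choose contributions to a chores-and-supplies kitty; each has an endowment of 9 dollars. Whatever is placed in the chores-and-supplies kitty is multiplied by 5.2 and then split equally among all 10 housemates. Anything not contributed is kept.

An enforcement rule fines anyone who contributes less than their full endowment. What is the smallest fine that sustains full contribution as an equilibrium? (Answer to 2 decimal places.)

Given the others contribute fully, the best deviation is to contribute 0 (any partial contribution still incurs the fine and gives up units whose private return 0.5200 is below 1).
Deviating from 9 to 0 saves 9 dollars but forfeits the deviator's share of the drop in the chores-and-supplies kitty: 5.2/10 × 9 = 4.68.
So the deviation gain is 9 − 4.68 = 4.32, and the fine must be at least 4.32 dollars to wipe it out.

4.32 dollars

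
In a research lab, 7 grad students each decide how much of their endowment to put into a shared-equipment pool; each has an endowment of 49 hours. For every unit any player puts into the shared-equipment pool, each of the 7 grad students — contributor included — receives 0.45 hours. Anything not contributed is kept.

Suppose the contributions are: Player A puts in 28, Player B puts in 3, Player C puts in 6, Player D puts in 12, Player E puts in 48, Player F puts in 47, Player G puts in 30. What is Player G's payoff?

97.30 hours

Total contributed: 28 + 3 + 6 + 12 + 48 + 47 + 30 = 174.
Each receives 0.45 × 174 = 78.30 from the shared-equipment pool.
Player G keeps 49 − 30 = 19, so Player G's payoff is 19 + 78.30 = 97.30.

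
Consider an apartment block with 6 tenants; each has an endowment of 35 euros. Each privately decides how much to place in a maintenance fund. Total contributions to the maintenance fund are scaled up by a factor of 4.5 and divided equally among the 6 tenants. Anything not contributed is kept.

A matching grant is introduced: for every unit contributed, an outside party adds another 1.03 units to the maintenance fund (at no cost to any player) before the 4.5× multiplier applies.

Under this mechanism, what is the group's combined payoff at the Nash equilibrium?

1918.35 euros

With the mechanism, a contributed unit returns 4.5 × 2.03 / 6 = 1.5225 per unit of net cost to the contributor — now above 1 — so contributing fully is weakly dominant for every player.
So the Nash equilibrium is full contribution by all 6; the group earns 4.5 × 2.03 × 210 = 1918.35.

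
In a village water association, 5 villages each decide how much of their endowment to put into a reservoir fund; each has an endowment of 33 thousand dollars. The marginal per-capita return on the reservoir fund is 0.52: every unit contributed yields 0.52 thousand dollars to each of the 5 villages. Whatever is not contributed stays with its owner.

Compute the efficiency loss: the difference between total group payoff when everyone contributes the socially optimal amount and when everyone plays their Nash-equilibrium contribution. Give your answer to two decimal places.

The private return per contributed unit is 0.52 < 1, so contributing 0 is dominant for every player. At the Nash equilibrium everyone keeps their 33, and the group total is 5 × 33 = 165.
Each contributed unit returns 2.600 to the group as a whole (0.52 to each of 5 players), which exceeds 1, so the social optimum is full contribution: group total = 2.600 × 165 = 429.00.
Efficiency loss = 429.00 − 165 = 264.00.

264.00 thousand dollars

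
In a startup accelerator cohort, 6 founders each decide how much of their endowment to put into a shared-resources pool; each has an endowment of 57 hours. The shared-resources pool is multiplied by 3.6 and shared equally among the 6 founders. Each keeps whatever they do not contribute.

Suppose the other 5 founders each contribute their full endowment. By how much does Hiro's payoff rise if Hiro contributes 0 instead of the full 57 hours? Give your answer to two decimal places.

Switching from a contribution of 57 to 0 lets Hiro keep an extra 57 hours, but lowers the shared-resources pool by 57, which costs Hiro their own share of that drop: 3.6/6 × 57 = 34.20.
Net gain = 57 − 34.20 = 22.80. The private return per contributed unit (0.6000) is below 1, so free-riding is indeed the best response regardless of what the others do.

22.80 hours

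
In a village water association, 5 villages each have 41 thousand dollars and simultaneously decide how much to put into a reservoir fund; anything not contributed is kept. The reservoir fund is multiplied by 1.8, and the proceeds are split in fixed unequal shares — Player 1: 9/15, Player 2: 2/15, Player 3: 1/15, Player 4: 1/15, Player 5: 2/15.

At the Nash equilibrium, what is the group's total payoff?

237.80 thousand dollars

Each unit j contributes comes back to j as 1.8 × (j's share), so j prefers to contribute only if that share exceeds 1/1.8 = 0.5556; otherwise keeping the unit dominates.
Only Player 1 (9/15) clears that bar, contributing 41; the remaining 4 contribute 0. Total contributed: 41.
The reservoir fund pays out 1.8 × 41 = 73.80 in total (split across the unequal shares, but the aggregate is all that matters for the group sum).
The 4 free-riders keep 41 each, adding 164. Group total = 164 + 73.80 = 237.80.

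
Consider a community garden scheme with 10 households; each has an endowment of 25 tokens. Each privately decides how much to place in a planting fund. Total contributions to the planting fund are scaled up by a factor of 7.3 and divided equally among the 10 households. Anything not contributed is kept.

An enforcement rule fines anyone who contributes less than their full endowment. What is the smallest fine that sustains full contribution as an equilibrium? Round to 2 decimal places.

Given the others contribute fully, the best deviation is to contribute 0 (any partial contribution still incurs the fine and gives up units whose private return 0.7300 is below 1).
Deviating from 25 to 0 saves 25 tokens but forfeits the deviator's share of the drop in the planting fund: 7.3/10 × 25 = 18.25.
So the deviation gain is 25 − 18.25 = 6.75, and the fine must be at least 6.75 tokens to wipe it out.

6.75 tokens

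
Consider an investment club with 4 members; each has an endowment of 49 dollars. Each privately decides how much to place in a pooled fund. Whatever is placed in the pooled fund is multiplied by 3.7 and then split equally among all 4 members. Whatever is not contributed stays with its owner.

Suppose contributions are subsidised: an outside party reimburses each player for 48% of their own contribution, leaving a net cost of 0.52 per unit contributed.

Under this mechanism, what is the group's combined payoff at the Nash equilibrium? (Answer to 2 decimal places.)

819.28 dollars

With the mechanism, a contributed unit returns (3.7/4) / 0.52 = 1.7788 per unit of net cost to the contributor — now above 1 — so contributing fully is weakly dominant for every player.
So the Nash equilibrium is full contribution by all 4; the group earns 4 × (49 × 0.48 + 3.7 × 49) = 819.28.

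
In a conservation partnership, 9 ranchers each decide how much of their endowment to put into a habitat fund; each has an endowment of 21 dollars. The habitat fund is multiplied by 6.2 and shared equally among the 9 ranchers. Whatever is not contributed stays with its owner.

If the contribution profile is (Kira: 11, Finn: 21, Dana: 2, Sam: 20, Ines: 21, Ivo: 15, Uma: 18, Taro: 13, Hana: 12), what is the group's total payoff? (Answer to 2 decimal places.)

Total contributed: 11 + 21 + 2 + 20 + 21 + 15 + 18 + 13 + 12 = 133; total kept: 9 × 21 − 133 = 56.
The habitat fund pays out 6.2 × 133 = 824.60 in aggregate.
Group total = 56 + 824.60 = 880.60.

880.60 dollars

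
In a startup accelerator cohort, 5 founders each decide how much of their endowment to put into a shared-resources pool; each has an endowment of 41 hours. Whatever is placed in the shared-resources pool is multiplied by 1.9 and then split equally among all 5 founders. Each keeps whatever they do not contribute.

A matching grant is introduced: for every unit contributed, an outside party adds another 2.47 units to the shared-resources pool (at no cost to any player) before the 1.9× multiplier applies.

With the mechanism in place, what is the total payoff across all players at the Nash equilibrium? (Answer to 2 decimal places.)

1351.57 hours

With the mechanism, a contributed unit returns 1.9 × 3.47 / 5 = 1.3186 per unit of net cost to the contributor — now above 1 — so contributing fully is weakly dominant for every player.
So the Nash equilibrium is full contribution by all 5; the group earns 1.9 × 3.47 × 205 = 1351.57.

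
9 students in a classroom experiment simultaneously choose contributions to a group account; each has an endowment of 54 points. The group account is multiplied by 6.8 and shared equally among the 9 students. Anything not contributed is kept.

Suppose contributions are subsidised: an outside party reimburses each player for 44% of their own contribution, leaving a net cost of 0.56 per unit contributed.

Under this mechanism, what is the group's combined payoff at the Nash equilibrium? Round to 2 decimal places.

With the mechanism, a contributed unit returns (6.8/9) / 0.56 = 1.3492 per unit of net cost to the contributor — now above 1 — so contributing fully is weakly dominant for every player.
So the Nash equilibrium is full contribution by all 9; the group earns 9 × (54 × 0.44 + 6.8 × 54) = 3518.64.

3518.64 points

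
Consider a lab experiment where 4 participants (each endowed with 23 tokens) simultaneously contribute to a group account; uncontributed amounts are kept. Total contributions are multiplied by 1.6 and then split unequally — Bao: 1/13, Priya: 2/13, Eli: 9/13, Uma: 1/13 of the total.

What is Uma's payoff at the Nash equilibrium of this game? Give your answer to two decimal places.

Each unit j contributes comes back to j as 1.6 × (j's share), so j prefers to contribute only if that share exceeds 1/1.6 = 0.6250; otherwise keeping the unit dominates.
The only share above 0.6250 is Eli's 9/13, contributing 23; the remaining 3 contribute 0. Total contributed: 23.
Uma keeps 23 and receives 1.6 × 23 × 1/13 = 2.83 from the group account, for a payoff of 25.83.

25.83 tokens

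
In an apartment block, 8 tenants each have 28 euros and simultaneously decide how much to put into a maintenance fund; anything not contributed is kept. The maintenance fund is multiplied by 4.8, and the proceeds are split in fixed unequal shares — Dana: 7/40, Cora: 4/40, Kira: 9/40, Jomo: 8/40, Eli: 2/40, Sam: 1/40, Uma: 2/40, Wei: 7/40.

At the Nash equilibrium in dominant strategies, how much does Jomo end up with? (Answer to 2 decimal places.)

54.88 euros

Each unit j contributes comes back to j as 4.8 × (j's share), so j prefers to contribute only if that share exceeds 1/4.8 = 0.2083; otherwise keeping the unit dominates.
Only Kira (9/40) clears that bar, contributing 28; the remaining 7 contribute 0. Total contributed: 28.
Jomo keeps 28 and receives 4.8 × 28 × 8/40 = 26.88 from the maintenance fund, for a payoff of 54.88.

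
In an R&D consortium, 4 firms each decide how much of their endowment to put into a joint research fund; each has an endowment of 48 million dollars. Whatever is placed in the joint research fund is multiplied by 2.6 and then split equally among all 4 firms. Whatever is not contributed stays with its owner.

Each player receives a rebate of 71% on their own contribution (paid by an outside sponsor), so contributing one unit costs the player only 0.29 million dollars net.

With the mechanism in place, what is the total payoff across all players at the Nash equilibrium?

635.52 million dollars

The effective private return per unit is now (2.6/4) / 0.29 = 2.2414 > 1, so every player's dominant strategy flips to full contribution.
At the Nash equilibrium everyone contributes 48. Group total payoff = 4 × (48 × 0.71 + 2.6 × 48) = 635.52.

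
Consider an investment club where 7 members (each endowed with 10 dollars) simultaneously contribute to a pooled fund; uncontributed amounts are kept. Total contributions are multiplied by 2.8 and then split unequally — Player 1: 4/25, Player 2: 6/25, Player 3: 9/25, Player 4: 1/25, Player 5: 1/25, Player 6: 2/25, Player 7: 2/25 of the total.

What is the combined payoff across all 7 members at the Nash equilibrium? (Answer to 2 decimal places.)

Player j's private return per contributed unit is 2.8 × (j's share). Contributing is weakly dominant for j when that share is at least 1/2.8 = 0.3571, and contributing 0 is dominant otherwise.
Player 3 alone (share 9/25) is above the threshold, contributing 10; the remaining 6 contribute 0. Total contributed: 10.
The pooled fund pays out 2.8 × 10 = 28.00 in total (split across the unequal shares, but the aggregate is all that matters for the group sum).
The 6 free-riders keep 10 each, adding 60. Group total = 60 + 28.00 = 88.00.

88.00 dollars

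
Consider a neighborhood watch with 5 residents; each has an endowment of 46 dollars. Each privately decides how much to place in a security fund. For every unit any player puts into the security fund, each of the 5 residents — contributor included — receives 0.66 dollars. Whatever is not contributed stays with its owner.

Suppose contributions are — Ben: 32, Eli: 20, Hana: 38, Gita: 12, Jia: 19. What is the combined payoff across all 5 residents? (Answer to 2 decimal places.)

Total contributed: 32 + 20 + 38 + 12 + 19 = 121; total kept: 5 × 46 − 121 = 109.
The security fund pays out 0.66 × 5 × 121 = 399.30 in aggregate.
Group total = 109 + 399.30 = 508.30.

508.30 dollars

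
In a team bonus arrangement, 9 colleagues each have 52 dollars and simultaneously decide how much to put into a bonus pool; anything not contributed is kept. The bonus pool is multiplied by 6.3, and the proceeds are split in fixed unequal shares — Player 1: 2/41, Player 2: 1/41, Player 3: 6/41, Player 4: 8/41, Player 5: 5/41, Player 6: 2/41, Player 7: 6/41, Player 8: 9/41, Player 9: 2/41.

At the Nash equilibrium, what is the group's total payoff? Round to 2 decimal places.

1019.20 dollars

A player with share s gets back 6.3·s per unit contributed, so full contribution is dominant for anyone with s > 1/6.3 = 0.1587 and zero contribution is dominant for anyone below.
The shares above 0.1587 belong to Player 4 and Player 8, contributing 52 each; the remaining 7 contribute 0. Total contributed: 104.
The bonus pool pays out 6.3 × 104 = 655.20 in total (split across the unequal shares, but the aggregate is all that matters for the group sum).
The 7 free-riders keep 52 each, adding 364. Group total = 364 + 655.20 = 1019.20.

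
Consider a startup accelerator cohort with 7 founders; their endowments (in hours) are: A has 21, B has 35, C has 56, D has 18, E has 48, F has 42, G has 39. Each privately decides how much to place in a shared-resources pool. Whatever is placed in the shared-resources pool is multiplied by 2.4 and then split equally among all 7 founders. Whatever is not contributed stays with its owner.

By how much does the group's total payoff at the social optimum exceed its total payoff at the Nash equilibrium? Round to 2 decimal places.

362.60 hours

The private return per contributed unit is 2.4/7 = 0.3429 < 1 for every player regardless of endowment, so the Nash equilibrium is zero contribution and the group total is Σ E_j = 21 + 35 + 56 + 18 + 48 + 42 + 39 = 259.
Each contributed unit returns 2.400 to the group, so the social optimum is full contribution by everyone: group total = 2.400 × 259 = 621.60.
Efficiency loss = (2.400 − 1) × 259 = 362.60.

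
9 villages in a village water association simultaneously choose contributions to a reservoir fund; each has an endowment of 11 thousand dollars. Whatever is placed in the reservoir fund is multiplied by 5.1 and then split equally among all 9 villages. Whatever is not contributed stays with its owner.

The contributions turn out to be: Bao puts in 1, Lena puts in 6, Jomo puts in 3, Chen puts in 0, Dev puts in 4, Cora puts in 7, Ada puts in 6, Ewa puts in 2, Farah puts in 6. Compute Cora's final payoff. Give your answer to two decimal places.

Total contributed: 1 + 6 + 3 + 0 + 4 + 7 + 6 + 2 + 6 = 35.
Each receives 5.1 × 35 / 9 = 19.83 from the reservoir fund.
Cora keeps 11 − 7 = 4, so Cora's payoff is 4 + 19.83 = 23.83.

23.83 thousand dollars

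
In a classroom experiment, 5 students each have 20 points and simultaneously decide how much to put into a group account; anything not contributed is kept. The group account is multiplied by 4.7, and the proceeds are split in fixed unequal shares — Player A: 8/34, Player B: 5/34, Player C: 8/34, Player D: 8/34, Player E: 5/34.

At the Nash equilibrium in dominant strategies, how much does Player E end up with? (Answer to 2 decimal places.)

61.47 points

Player j's private return per contributed unit is 4.7 × (j's share). Contributing is weakly dominant for j when that share is at least 1/4.7 = 0.2128, and contributing 0 is dominant otherwise.
The shares above 0.2128 belong to Player A, Player C and Player D, contributing 20 each; the remaining 2 contribute 0. Total contributed: 60.
Player E keeps 20 and receives 4.7 × 60 × 5/34 = 41.47 from the group account, for a payoff of 61.47.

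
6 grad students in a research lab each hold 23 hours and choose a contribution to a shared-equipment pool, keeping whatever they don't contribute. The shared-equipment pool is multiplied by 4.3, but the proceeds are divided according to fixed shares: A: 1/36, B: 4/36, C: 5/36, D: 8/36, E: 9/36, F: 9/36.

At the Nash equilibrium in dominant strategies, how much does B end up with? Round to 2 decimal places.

Player j's private return per contributed unit is 4.3 × (j's share). Contributing is weakly dominant for j when that share is at least 1/4.3 = 0.2326, and contributing 0 is dominant otherwise.
E and F clear that bar, contributing 23 each; the remaining 4 contribute 0. Total contributed: 46.
B keeps 23 and receives 4.3 × 46 × 4/36 = 21.98 from the shared-equipment pool, for a payoff of 44.98.

44.98 hours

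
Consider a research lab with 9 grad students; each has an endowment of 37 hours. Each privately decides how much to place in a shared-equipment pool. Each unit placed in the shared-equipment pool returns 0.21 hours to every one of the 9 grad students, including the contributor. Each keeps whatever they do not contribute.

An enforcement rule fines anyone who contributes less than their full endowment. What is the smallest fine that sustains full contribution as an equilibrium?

29.23 hours

Given the others contribute fully, the best deviation is to contribute 0 (any partial contribution still incurs the fine and gives up units whose private return 0.21 is below 1).
Deviating from 37 to 0 saves 37 hours but forfeits the deviator's share of the drop in the shared-equipment pool: 0.21 × 37 = 7.77.
So the deviation gain is 37 − 7.77 = 29.23, and the fine must be at least 29.23 hours to wipe it out.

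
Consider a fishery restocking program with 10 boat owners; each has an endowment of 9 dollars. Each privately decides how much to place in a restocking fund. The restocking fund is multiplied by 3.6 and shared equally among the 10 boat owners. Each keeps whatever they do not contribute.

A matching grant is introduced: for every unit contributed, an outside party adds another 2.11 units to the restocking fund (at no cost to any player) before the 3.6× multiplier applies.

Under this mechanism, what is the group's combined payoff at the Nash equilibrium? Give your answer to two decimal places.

1007.64 dollars

The effective private return per unit is now 3.6 × 3.11 / 10 = 1.1196 > 1, so every player's dominant strategy flips to full contribution.
So the Nash equilibrium is full contribution by all 10; the group earns 3.6 × 3.11 × 90 = 1007.64.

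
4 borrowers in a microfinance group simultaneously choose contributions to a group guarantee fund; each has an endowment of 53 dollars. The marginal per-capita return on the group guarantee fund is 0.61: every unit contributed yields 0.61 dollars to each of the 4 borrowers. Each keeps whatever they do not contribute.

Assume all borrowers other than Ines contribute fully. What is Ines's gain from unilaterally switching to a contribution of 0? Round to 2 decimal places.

20.67 dollars

Switching from a contribution of 53 to 0 lets Ines keep an extra 53 dollars, but lowers the group guarantee fund by 53, which costs Ines their own share of that drop: 0.61 × 53 = 32.33.
Net gain = 53 − 32.33 = 20.67. The private return per contributed unit (0.61) is below 1, so free-riding is indeed the best response regardless of what the others do.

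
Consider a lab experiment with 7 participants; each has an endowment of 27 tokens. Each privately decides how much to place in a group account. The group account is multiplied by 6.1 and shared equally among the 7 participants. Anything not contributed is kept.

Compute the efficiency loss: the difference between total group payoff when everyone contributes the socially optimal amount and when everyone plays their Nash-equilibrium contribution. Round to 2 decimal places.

963.90 tokens

Each contributed unit returns 6.1/7 = 0.8714 to its contributor — below 1 — so contributing 0 is dominant for every player. At the Nash equilibrium everyone keeps their 27, and the group total is 7 × 27 = 189.
Each contributed unit returns 6.100 to the group as a whole (0.8714 to each of 7 players), which exceeds 1, so the social optimum is full contribution: group total = 6.100 × 189 = 1152.90.
Efficiency loss = 1152.90 − 189 = 963.90.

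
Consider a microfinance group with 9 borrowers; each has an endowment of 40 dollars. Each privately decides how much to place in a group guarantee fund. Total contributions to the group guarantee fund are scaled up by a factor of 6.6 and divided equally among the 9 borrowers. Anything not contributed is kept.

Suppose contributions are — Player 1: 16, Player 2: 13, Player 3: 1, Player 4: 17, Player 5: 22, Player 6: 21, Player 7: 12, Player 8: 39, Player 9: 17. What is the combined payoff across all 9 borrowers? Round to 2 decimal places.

1244.80 dollars

Total contributed: 16 + 13 + 1 + 17 + 22 + 21 + 12 + 39 + 17 = 158; total kept: 9 × 40 − 158 = 202.
The group guarantee fund pays out 6.6 × 158 = 1042.80 in aggregate.
Group total = 202 + 1042.80 = 1244.80.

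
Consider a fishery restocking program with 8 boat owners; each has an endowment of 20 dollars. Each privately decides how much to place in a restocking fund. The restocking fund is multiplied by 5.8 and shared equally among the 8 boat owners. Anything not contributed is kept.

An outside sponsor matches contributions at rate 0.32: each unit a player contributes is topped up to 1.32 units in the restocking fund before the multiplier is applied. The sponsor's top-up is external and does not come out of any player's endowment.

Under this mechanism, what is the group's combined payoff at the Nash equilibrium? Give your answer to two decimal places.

Even with the mechanism, each unit contributed returns only 5.8 × 1.32 / 8 = 0.9570 per unit of net cost, so contributing nothing is still dominant.
Everyone keeps their endowment and the group total is 8 × 20 = 160.

160.00 dollars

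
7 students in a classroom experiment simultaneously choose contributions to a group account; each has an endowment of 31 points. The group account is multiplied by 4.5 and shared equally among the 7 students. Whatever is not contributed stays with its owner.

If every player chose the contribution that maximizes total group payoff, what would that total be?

Each contributed unit returns 4.500 to the group as a whole (0.6429 to each of 7 players), which exceeds 1, so the social optimum is full contribution: group total = 4.500 × 217 = 976.50.

976.50 points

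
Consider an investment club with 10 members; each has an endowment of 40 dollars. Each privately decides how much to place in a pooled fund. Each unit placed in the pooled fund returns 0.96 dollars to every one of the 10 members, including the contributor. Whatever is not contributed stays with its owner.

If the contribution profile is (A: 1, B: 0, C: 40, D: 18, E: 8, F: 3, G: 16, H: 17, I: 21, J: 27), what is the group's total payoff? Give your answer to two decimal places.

Total contributed: 1 + 0 + 40 + 18 + 8 + 3 + 16 + 17 + 21 + 27 = 151; total kept: 10 × 40 − 151 = 249.
The pooled fund pays out 0.96 × 10 × 151 = 1449.60 in aggregate.
Group total = 249 + 1449.60 = 1698.60.

1698.60 dollars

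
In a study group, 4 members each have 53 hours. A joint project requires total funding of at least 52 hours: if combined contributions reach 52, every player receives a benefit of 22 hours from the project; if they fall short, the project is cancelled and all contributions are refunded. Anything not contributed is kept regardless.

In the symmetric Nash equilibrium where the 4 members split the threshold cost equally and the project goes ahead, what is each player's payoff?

Equal share of the threshold: 52/4 = 13.
At this profile no one gains by cutting their contribution: any cut drops the total below 52, the project is cancelled, contributions are refunded, and the deviator ends with 53, which is less than 53 − 13 + 22 = 62. Contributing more than 13 just wastes the excess. So contributing exactly 13 is a best response.
Each player's payoff: 53 − 13 + 22 = 62.

62 hours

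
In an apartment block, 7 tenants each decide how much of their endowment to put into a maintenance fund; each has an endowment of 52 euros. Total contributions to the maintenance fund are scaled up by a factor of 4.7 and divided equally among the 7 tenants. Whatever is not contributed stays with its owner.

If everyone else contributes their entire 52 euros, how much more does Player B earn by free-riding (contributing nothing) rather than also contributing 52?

Switching from a contribution of 52 to 0 lets Player B keep an extra 52 euros, but lowers the maintenance fund by 52, which costs Player B their own share of that drop: 4.7/7 × 52 = 34.91.
Net gain = 52 − 34.91 = 17.09. The private return per contributed unit (0.6714) is below 1, so free-riding is indeed the best response regardless of what the others do.

17.09 euros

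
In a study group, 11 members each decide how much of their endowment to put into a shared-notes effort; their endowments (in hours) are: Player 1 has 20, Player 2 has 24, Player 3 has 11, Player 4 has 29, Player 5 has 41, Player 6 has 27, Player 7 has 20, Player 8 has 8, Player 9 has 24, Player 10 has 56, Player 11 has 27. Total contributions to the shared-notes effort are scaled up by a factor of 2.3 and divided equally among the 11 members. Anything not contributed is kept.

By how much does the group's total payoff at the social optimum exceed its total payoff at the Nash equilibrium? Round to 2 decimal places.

The private return per contributed unit is 2.3/11 = 0.2091 < 1 for every player regardless of endowment, so the Nash equilibrium is zero contribution and the group total is Σ E_j = 20 + 24 + 11 + 29 + 41 + 27 + 20 + 8 + 24 + 56 + 27 = 287.
Each contributed unit returns 2.300 to the group, so the social optimum is full contribution by everyone: group total = 2.300 × 287 = 660.10.
Efficiency loss = (2.300 − 1) × 287 = 373.10.

373.10 hours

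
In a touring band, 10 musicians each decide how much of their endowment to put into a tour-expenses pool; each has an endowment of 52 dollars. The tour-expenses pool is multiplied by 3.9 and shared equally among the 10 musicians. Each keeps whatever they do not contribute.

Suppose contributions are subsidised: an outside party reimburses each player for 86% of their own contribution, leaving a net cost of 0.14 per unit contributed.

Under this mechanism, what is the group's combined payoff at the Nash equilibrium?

2475.20 dollars

The effective private return per unit is now (3.9/10) / 0.14 = 2.7857 > 1, so every player's dominant strategy flips to full contribution.
At the Nash equilibrium everyone contributes 52. Group total payoff = 10 × (52 × 0.86 + 3.9 × 52) = 2475.20.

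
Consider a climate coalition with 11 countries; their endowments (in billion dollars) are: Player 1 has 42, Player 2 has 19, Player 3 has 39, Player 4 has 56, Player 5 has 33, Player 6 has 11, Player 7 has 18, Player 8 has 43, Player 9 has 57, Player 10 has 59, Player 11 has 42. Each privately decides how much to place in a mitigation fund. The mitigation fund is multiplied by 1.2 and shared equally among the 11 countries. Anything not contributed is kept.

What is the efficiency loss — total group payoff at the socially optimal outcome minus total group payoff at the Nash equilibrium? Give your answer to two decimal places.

83.80 billion dollars

The private return per contributed unit is 1.2/11 = 0.1091 < 1 for every player regardless of endowment, so the Nash equilibrium is zero contribution and the group total is Σ E_j = 42 + 19 + 39 + 56 + 33 + 11 + 18 + 43 + 57 + 59 + 42 = 419.
Each contributed unit returns 1.200 to the group, so the social optimum is full contribution by everyone: group total = 1.200 × 419 = 502.80.
Efficiency loss = (1.200 − 1) × 419 = 83.80.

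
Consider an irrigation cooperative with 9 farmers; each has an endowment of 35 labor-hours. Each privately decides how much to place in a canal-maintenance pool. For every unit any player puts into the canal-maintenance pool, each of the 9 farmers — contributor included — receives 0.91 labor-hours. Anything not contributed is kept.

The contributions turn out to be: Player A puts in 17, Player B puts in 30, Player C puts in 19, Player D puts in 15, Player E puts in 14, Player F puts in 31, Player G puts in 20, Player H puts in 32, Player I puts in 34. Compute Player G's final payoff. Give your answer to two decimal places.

Total contributed: 17 + 30 + 19 + 15 + 14 + 31 + 20 + 32 + 34 = 212.
Each receives 0.91 × 212 = 192.92 from the canal-maintenance pool.
Player G keeps 35 − 20 = 15, so Player G's payoff is 15 + 192.92 = 207.92.

207.92 labor-hours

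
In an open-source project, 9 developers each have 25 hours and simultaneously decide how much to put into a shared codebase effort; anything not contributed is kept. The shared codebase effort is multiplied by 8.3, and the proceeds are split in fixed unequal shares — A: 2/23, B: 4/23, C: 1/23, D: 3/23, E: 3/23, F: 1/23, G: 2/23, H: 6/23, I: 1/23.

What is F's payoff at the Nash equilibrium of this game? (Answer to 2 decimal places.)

61.09 hours

Each unit j contributes comes back to j as 8.3 × (j's share), so j prefers to contribute only if that share exceeds 1/8.3 = 0.1205; otherwise keeping the unit dominates.
B, D, E and H clear that bar, contributing 25 each; the remaining 5 contribute 0. Total contributed: 100.
F keeps 25 and receives 8.3 × 100 × 1/23 = 36.09 from the shared codebase effort, for a payoff of 61.09.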